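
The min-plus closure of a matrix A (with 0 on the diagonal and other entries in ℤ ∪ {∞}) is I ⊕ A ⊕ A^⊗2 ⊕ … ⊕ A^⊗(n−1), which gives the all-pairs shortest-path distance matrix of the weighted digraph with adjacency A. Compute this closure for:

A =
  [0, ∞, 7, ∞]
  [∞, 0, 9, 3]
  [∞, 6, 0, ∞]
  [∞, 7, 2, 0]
Closure =
  [0, 13, 7, 16]
  [∞, 0, 5, 3]
  [∞, 6, 0, 9]
  [∞, 7, 2, 0]

This is the Floyd-Warshall all-pairs shortest-path computation. For each intermediate vertex k = 0, 1, …, 3, update dist[i][j] ← min(dist[i][j], dist[i][k] + dist[k][j]). The final matrix gives, for each (i, j), the minimum total weight of any directed path from i to j (possibly empty when i = j).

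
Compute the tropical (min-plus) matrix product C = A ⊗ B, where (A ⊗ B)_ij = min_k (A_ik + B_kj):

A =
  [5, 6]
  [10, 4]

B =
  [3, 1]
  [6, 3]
A ⊗ B =
  [8, 6]
  [10, 7]

Apply the min-plus product entry-by-entry:
  C[0][0] = min over k of (A[0][0] + B[0][0] = 5 + 3 = 8, A[0][1] + B[1][0] = 6 + 6 = 12) = 8 (attained at k = 0)
  C[0][1] = min over k of (A[0][0] + B[0][1] = 5 + 1 = 6, A[0][1] + B[1][1] = 6 + 3 = 9) = 6 (attained at k = 0)
  C[1][0] = min over k of (A[1][0] + B[0][0] = 10 + 3 = 13, A[1][1] + B[1][0] = 4 + 6 = 10) = 10 (attained at k = 1)
  C[1][1] = min over k of (A[1][0] + B[0][1] = 10 + 1 = 11, A[1][1] + B[1][1] = 4 + 3 = 7) = 7 (attained at k = 1)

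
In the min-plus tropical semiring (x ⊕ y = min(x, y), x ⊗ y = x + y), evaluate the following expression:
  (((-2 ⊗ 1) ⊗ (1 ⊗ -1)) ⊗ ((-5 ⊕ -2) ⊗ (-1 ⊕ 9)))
(((-2 ⊗ 1) ⊗ (1 ⊗ -1)) ⊗ ((-5 ⊕ -2) ⊗ (-1 ⊕ 9))) = -7

Expand innermost to outermost. Recall ⊕ takes the minimum of its arguments and ⊗ takes their sum. Working out the expression (((-2 ⊗ 1) ⊗ (1 ⊗ -1)) ⊗ ((-5 ⊕ -2) ⊗ (-1 ⊕ 9))) gives -7.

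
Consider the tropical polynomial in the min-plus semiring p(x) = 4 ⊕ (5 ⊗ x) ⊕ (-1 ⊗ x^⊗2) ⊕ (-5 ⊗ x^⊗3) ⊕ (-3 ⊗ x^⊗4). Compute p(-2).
p(-2) = -11

A tropical monomial a ⊗ x^⊗i evaluates to a + i · x. Evaluating each term at x = -2:
  Term 0 contributes 4 + 0 · -2 = 4
  Term 1 contributes 5 + 1 · -2 = 3
  Term 2 contributes -1 + 2 · -2 = -5
  Term 3 contributes -5 + 3 · -2 = -11
  Term 4 contributes -3 + 4 · -2 = -11
p(-2) = ⊕ of these = min[4, 3, -5, -11, -11] = -11.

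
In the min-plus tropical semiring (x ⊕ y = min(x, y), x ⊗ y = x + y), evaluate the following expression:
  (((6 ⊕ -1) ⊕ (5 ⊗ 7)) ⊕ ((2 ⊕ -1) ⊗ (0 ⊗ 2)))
(((6 ⊕ -1) ⊕ (5 ⊗ 7)) ⊕ ((2 ⊕ -1) ⊗ (0 ⊗ 2))) = -1

Expand innermost to outermost. Recall ⊕ takes the minimum of its arguments and ⊗ takes their sum. Working out the expression (((6 ⊕ -1) ⊕ (5 ⊗ 7)) ⊕ ((2 ⊕ -1) ⊗ (0 ⊗ 2))) gives -1.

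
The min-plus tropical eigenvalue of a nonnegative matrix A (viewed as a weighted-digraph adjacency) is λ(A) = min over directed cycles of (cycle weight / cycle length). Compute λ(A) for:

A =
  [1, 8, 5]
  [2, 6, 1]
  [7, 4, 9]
λ(A) = 1

Enumerate directed cycles and compute their means (weight / length). Sample:
  cycle 0 → 0: weight = 1, length = 1, mean = 1/1 ≈ 1.000
  cycle 1 → 1: weight = 6, length = 1, mean = 6/1 ≈ 6.000
  cycle 2 → 2: weight = 9, length = 1, mean = 9/1 ≈ 9.000
  cycle 0 → 1 → 0: weight = 10, length = 2, mean = 10/2 ≈ 5.000
  cycle 0 → 2 → 0: weight = 12, length = 2, mean = 12/2 ≈ 6.000
  cycle 1 → 0 → 1: weight = 10, length = 2, mean = 10/2 ≈ 5.000
Minimum mean = 1.000, attained e.g. along the cycle 0 → 0 with weight 1 and length 1. So λ(A) = 1/1 = 1.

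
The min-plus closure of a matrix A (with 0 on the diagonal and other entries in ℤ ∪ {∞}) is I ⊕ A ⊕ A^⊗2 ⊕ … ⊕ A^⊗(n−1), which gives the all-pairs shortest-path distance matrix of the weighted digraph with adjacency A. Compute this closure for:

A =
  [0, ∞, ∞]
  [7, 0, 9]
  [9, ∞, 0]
Closure =
  [0, ∞, ∞]
  [7, 0, 9]
  [9, ∞, 0]

This is the Floyd-Warshall all-pairs shortest-path computation. For each intermediate vertex k = 0, 1, …, 2, update dist[i][j] ← min(dist[i][j], dist[i][k] + dist[k][j]). The final matrix gives, for each (i, j), the minimum total weight of any directed path from i to j (possibly empty when i = j).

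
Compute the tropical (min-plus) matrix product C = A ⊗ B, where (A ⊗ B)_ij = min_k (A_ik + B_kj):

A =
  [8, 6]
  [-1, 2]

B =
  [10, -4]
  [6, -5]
A ⊗ B =
  [12, 1]
  [8, -5]

Apply the min-plus product entry-by-entry:
  C[0][0] = min over k of (A[0][0] + B[0][0] = 8 + 10 = 18, A[0][1] + B[1][0] = 6 + 6 = 12) = 12 (attained at k = 1)
  C[0][1] = min over k of (A[0][0] + B[0][1] = 8 + -4 = 4, A[0][1] + B[1][1] = 6 + -5 = 1) = 1 (attained at k = 1)
  C[1][0] = min over k of (A[1][0] + B[0][0] = -1 + 10 = 9, A[1][1] + B[1][0] = 2 + 6 = 8) = 8 (attained at k = 1)
  C[1][1] = min over k of (A[1][0] + B[0][1] = -1 + -4 = -5, A[1][1] + B[1][1] = 2 + -5 = -3) = -5 (attained at k = 0)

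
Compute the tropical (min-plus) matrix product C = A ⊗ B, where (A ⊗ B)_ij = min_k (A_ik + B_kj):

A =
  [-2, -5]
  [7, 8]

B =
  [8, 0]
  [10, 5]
A ⊗ B =
  [5, -2]
  [15, 7]

Apply the min-plus product entry-by-entry:
  C[0][0] = min over k of (A[0][0] + B[0][0] = -2 + 8 = 6, A[0][1] + B[1][0] = -5 + 10 = 5) = 5 (attained at k = 1)
  C[0][1] = min over k of (A[0][0] + B[0][1] = -2 + 0 = -2, A[0][1] + B[1][1] = -5 + 5 = 0) = -2 (attained at k = 0)
  C[1][0] = min over k of (A[1][0] + B[0][0] = 7 + 8 = 15, A[1][1] + B[1][0] = 8 + 10 = 18) = 15 (attained at k = 0)
  C[1][1] = min over k of (A[1][0] + B[0][1] = 7 + 0 = 7, A[1][1] + B[1][1] = 8 + 5 = 13) = 7 (attained at k = 0)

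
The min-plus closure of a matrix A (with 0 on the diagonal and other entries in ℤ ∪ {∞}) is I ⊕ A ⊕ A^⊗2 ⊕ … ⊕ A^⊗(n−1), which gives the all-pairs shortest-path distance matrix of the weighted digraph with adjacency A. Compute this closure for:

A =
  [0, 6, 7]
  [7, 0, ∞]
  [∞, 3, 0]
Closure =
  [0, 6, 7]
  [7, 0, 14]
  [10, 3, 0]

This is the Floyd-Warshall all-pairs shortest-path computation. For each intermediate vertex k = 0, 1, …, 2, update dist[i][j] ← min(dist[i][j], dist[i][k] + dist[k][j]). The final matrix gives, for each (i, j), the minimum total weight of any directed path from i to j (possibly empty when i = j).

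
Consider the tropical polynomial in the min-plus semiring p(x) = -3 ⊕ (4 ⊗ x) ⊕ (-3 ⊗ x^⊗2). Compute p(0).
p(0) = -3

A tropical monomial a ⊗ x^⊗i evaluates to a + i · x. Evaluating each term at x = 0:
  Term 0 contributes -3 + 0 · 0 = -3
  Term 1 contributes 4 + 1 · 0 = 4
  Term 2 contributes -3 + 2 · 0 = -3
p(0) = ⊕ of these = min[-3, 4, -3] = -3.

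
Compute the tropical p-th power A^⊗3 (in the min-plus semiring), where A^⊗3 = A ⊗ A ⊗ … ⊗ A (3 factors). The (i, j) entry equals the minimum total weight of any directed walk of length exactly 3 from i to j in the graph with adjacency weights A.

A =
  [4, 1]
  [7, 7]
A^⊗3 =
  [12, 9]
  [15, 12]

Each entry (A^⊗3)_ij equals the minimum over all length-3 walks i = v_0 → v_1 → … → v_3 = j of Σ_t A[v_t][v_{t+1}]. For example, for (i, j) = (0, 1) we minimise over 4 possible intermediate vertex sequences; the minimum is 9, attained along the walk 0 → 0 → 0 → 1.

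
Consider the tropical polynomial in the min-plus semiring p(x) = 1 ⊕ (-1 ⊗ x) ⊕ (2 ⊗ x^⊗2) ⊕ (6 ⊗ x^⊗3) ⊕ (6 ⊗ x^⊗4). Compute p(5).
p(5) = 1

A tropical monomial a ⊗ x^⊗i evaluates to a + i · x. Evaluating each term at x = 5:
  Term 0 contributes 1 + 0 · 5 = 1
  Term 1 contributes -1 + 1 · 5 = 4
  Term 2 contributes 2 + 2 · 5 = 12
  Term 3 contributes 6 + 3 · 5 = 21
  Term 4 contributes 6 + 4 · 5 = 26
p(5) = ⊕ of these = min[1, 4, 12, 21, 26] = 1.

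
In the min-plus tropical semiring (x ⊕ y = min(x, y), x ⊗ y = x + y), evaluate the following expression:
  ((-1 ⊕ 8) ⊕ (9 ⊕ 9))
((-1 ⊕ 8) ⊕ (9 ⊕ 9)) = -1

Expand innermost to outermost. Recall ⊕ takes the minimum of its arguments and ⊗ takes their sum. Working out the expression ((-1 ⊕ 8) ⊕ (9 ⊕ 9)) gives -1.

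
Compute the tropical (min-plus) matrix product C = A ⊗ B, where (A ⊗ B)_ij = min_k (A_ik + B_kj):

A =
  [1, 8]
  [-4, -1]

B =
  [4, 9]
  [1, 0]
A ⊗ B =
  [5, 8]
  [0, -1]

Apply the min-plus product entry-by-entry:
  C[0][0] = min over k of (A[0][0] + B[0][0] = 1 + 4 = 5, A[0][1] + B[1][0] = 8 + 1 = 9) = 5 (attained at k = 0)
  C[0][1] = min over k of (A[0][0] + B[0][1] = 1 + 9 = 10, A[0][1] + B[1][1] = 8 + 0 = 8) = 8 (attained at k = 1)
  C[1][0] = min over k of (A[1][0] + B[0][0] = -4 + 4 = 0, A[1][1] + B[1][0] = -1 + 1 = 0) = 0 (attained at k = 0)
  C[1][1] = min over k of (A[1][0] + B[0][1] = -4 + 9 = 5, A[1][1] + B[1][1] = -1 + 0 = -1) = -1 (attained at k = 1)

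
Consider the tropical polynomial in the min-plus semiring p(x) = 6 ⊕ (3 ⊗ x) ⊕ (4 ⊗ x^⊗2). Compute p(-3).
p(-3) = -2

A tropical monomial a ⊗ x^⊗i evaluates to a + i · x. Evaluating each term at x = -3:
  Term 0 contributes 6 + 0 · -3 = 6
  Term 1 contributes 3 + 1 · -3 = 0
  Term 2 contributes 4 + 2 · -3 = -2
p(-3) = ⊕ of these = min[6, 0, -2] = -2.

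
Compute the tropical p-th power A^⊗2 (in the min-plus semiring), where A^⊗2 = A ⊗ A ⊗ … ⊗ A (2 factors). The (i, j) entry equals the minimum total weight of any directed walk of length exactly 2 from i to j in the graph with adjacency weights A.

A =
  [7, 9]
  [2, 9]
A^⊗2 =
  [11, 16]
  [9, 11]

Each entry (A^⊗2)_ij equals the minimum over all length-2 walks i = v_0 → v_1 → … → v_2 = j of Σ_t A[v_t][v_{t+1}]. For example, for (i, j) = (0, 1) we minimise over 2 possible intermediate vertex sequences; the minimum is 16, attained along the walk 0 → 0 → 1.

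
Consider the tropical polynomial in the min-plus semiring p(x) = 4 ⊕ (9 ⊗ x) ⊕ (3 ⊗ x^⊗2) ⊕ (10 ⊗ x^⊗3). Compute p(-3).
p(-3) = -3

A tropical monomial a ⊗ x^⊗i evaluates to a + i · x. Evaluating each term at x = -3:
  Term 0 contributes 4 + 0 · -3 = 4
  Term 1 contributes 9 + 1 · -3 = 6
  Term 2 contributes 3 + 2 · -3 = -3
  Term 3 contributes 10 + 3 · -3 = 1
p(-3) = ⊕ of these = min[4, 6, -3, 1] = -3.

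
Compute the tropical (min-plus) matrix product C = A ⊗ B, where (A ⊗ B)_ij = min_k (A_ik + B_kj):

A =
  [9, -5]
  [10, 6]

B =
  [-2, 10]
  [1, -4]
A ⊗ B =
  [-4, -9]
  [7, 2]

Apply the min-plus product entry-by-entry:
  C[0][0] = min over k of (A[0][0] + B[0][0] = 9 + -2 = 7, A[0][1] + B[1][0] = -5 + 1 = -4) = -4 (attained at k = 1)
  C[0][1] = min over k of (A[0][0] + B[0][1] = 9 + 10 = 19, A[0][1] + B[1][1] = -5 + -4 = -9) = -9 (attained at k = 1)
  C[1][0] = min over k of (A[1][0] + B[0][0] = 10 + -2 = 8, A[1][1] + B[1][0] = 6 + 1 = 7) = 7 (attained at k = 1)
  C[1][1] = min over k of (A[1][0] + B[0][1] = 10 + 10 = 20, A[1][1] + B[1][1] = 6 + -4 = 2) = 2 (attained at k = 1)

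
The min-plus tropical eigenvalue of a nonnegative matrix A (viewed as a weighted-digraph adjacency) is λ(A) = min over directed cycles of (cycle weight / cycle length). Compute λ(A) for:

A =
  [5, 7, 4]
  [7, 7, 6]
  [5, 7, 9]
λ(A) = 9/2

Enumerate directed cycles and compute their means (weight / length). Sample:
  cycle 0 → 0: weight = 5, length = 1, mean = 5/1 ≈ 5.000
  cycle 1 → 1: weight = 7, length = 1, mean = 7/1 ≈ 7.000
  cycle 2 → 2: weight = 9, length = 1, mean = 9/1 ≈ 9.000
  cycle 0 → 1 → 0: weight = 14, length = 2, mean = 14/2 ≈ 7.000
  cycle 0 → 2 → 0: weight = 9, length = 2, mean = 9/2 ≈ 4.500
  cycle 1 → 0 → 1: weight = 14, length = 2, mean = 14/2 ≈ 7.000
Minimum mean = 4.500, attained e.g. along the cycle 0 → 2 → 0 with weight 9 and length 2. So λ(A) = 9/2 = 9/2.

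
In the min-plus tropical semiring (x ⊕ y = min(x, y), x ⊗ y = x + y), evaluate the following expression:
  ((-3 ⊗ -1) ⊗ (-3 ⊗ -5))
((-3 ⊗ -1) ⊗ (-3 ⊗ -5)) = -12

Expand innermost to outermost. Recall ⊕ takes the minimum of its arguments and ⊗ takes their sum. Working out the expression ((-3 ⊗ -1) ⊗ (-3 ⊗ -5)) gives -12.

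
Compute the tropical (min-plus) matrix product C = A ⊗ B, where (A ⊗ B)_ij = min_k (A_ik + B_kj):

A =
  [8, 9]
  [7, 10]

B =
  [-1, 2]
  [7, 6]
A ⊗ B =
  [7, 10]
  [6, 9]

Apply the min-plus product entry-by-entry:
  C[0][0] = min over k of (A[0][0] + B[0][0] = 8 + -1 = 7, A[0][1] + B[1][0] = 9 + 7 = 16) = 7 (attained at k = 0)
  C[0][1] = min over k of (A[0][0] + B[0][1] = 8 + 2 = 10, A[0][1] + B[1][1] = 9 + 6 = 15) = 10 (attained at k = 0)
  C[1][0] = min over k of (A[1][0] + B[0][0] = 7 + -1 = 6, A[1][1] + B[1][0] = 10 + 7 = 17) = 6 (attained at k = 0)
  C[1][1] = min over k of (A[1][0] + B[0][1] = 7 + 2 = 9, A[1][1] + B[1][1] = 10 + 6 = 16) = 9 (attained at k = 0)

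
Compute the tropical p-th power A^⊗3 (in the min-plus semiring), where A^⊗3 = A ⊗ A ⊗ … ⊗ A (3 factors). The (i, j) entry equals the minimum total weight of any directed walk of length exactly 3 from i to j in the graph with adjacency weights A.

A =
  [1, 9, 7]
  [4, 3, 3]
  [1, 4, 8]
A^⊗3 =
  [3, 11, 9]
  [5, 9, 9]
  [3, 10, 9]

Each entry (A^⊗3)_ij equals the minimum over all length-3 walks i = v_0 → v_1 → … → v_3 = j of Σ_t A[v_t][v_{t+1}]. For example, for (i, j) = (0, 2) we minimise over 9 possible intermediate vertex sequences; the minimum is 9, attained along the walk 0 → 0 → 0 → 2.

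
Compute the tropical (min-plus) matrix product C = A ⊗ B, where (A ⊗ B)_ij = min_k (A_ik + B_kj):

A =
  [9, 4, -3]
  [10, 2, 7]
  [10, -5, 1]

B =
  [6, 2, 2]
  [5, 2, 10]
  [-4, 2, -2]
A ⊗ B =
  [-7, -1, -5]
  [3, 4, 5]
  [-3, -3, -1]

Apply the min-plus product entry-by-entry:
  C[0][0] = min over k of (A[0][0] + B[0][0] = 9 + 6 = 15, A[0][1] + B[1][0] = 4 + 5 = 9, A[0][2] + B[2][0] = -3 + -4 = -7) = -7 (attained at k = 2)
  C[0][1] = min over k of (A[0][0] + B[0][1] = 9 + 2 = 11, A[0][1] + B[1][1] = 4 + 2 = 6, A[0][2] + B[2][1] = -3 + 2 = -1) = -1 (attained at k = 2)
  C[0][2] = min over k of (A[0][0] + B[0][2] = 9 + 2 = 11, A[0][1] + B[1][2] = 4 + 10 = 14, A[0][2] + B[2][2] = -3 + -2 = -5) = -5 (attained at k = 2)
  C[1][0] = min over k of (A[1][0] + B[0][0] = 10 + 6 = 16, A[1][1] + B[1][0] = 2 + 5 = 7, A[1][2] + B[2][0] = 7 + -4 = 3) = 3 (attained at k = 2)
  C[1][1] = min over k of (A[1][0] + B[0][1] = 10 + 2 = 12, A[1][1] + B[1][1] = 2 + 2 = 4, A[1][2] + B[2][1] = 7 + 2 = 9) = 4 (attained at k = 1)
  C[1][2] = min over k of (A[1][0] + B[0][2] = 10 + 2 = 12, A[1][1] + B[1][2] = 2 + 10 = 12, A[1][2] + B[2][2] = 7 + -2 = 5) = 5 (attained at k = 2)
  C[2][0] = min over k of (A[2][0] + B[0][0] = 10 + 6 = 16, A[2][1] + B[1][0] = -5 + 5 = 0, A[2][2] + B[2][0] = 1 + -4 = -3) = -3 (attained at k = 2)
  C[2][1] = min over k of (A[2][0] + B[0][1] = 10 + 2 = 12, A[2][1] + B[1][1] = -5 + 2 = -3, A[2][2] + B[2][1] = 1 + 2 = 3) = -3 (attained at k = 1)
  C[2][2] = min over k of (A[2][0] + B[0][2] = 10 + 2 = 12, A[2][1] + B[1][2] = -5 + 10 = 5, A[2][2] + B[2][2] = 1 + -2 = -1) = -1 (attained at k = 2)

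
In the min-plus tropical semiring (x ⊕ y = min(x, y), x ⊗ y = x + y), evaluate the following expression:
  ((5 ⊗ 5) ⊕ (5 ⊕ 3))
((5 ⊗ 5) ⊕ (5 ⊕ 3)) = 3

Expand innermost to outermost. Recall ⊕ takes the minimum of its arguments and ⊗ takes their sum. Working out the expression ((5 ⊗ 5) ⊕ (5 ⊕ 3)) gives 3.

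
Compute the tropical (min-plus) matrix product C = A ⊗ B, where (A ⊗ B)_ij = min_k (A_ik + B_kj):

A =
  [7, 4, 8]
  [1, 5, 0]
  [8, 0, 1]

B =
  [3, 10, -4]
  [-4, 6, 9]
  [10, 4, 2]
A ⊗ B =
  [0, 10, 3]
  [1, 4, -3]
  [-4, 5, 3]

Apply the min-plus product entry-by-entry:
  C[0][0] = min over k of (A[0][0] + B[0][0] = 7 + 3 = 10, A[0][1] + B[1][0] = 4 + -4 = 0, A[0][2] + B[2][0] = 8 + 10 = 18) = 0 (attained at k = 1)
  C[0][1] = min over k of (A[0][0] + B[0][1] = 7 + 10 = 17, A[0][1] + B[1][1] = 4 + 6 = 10, A[0][2] + B[2][1] = 8 + 4 = 12) = 10 (attained at k = 1)
  C[0][2] = min over k of (A[0][0] + B[0][2] = 7 + -4 = 3, A[0][1] + B[1][2] = 4 + 9 = 13, A[0][2] + B[2][2] = 8 + 2 = 10) = 3 (attained at k = 0)
  C[1][0] = min over k of (A[1][0] + B[0][0] = 1 + 3 = 4, A[1][1] + B[1][0] = 5 + -4 = 1, A[1][2] + B[2][0] = 0 + 10 = 10) = 1 (attained at k = 1)
  C[1][1] = min over k of (A[1][0] + B[0][1] = 1 + 10 = 11, A[1][1] + B[1][1] = 5 + 6 = 11, A[1][2] + B[2][1] = 0 + 4 = 4) = 4 (attained at k = 2)
  C[1][2] = min over k of (A[1][0] + B[0][2] = 1 + -4 = -3, A[1][1] + B[1][2] = 5 + 9 = 14, A[1][2] + B[2][2] = 0 + 2 = 2) = -3 (attained at k = 0)
  C[2][0] = min over k of (A[2][0] + B[0][0] = 8 + 3 = 11, A[2][1] + B[1][0] = 0 + -4 = -4, A[2][2] + B[2][0] = 1 + 10 = 11) = -4 (attained at k = 1)
  C[2][1] = min over k of (A[2][0] + B[0][1] = 8 + 10 = 18, A[2][1] + B[1][1] = 0 + 6 = 6, A[2][2] + B[2][1] = 1 + 4 = 5) = 5 (attained at k = 2)
  C[2][2] = min over k of (A[2][0] + B[0][2] = 8 + -4 = 4, A[2][1] + B[1][2] = 0 + 9 = 9, A[2][2] + B[2][2] = 1 + 2 = 3) = 3 (attained at k = 2)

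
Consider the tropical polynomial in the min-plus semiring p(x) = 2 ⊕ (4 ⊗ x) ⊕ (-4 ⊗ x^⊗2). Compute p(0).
p(0) = -4

A tropical monomial a ⊗ x^⊗i evaluates to a + i · x. Evaluating each term at x = 0:
  Term 0 contributes 2 + 0 · 0 = 2
  Term 1 contributes 4 + 1 · 0 = 4
  Term 2 contributes -4 + 2 · 0 = -4
p(0) = ⊕ of these = min[2, 4, -4] = -4.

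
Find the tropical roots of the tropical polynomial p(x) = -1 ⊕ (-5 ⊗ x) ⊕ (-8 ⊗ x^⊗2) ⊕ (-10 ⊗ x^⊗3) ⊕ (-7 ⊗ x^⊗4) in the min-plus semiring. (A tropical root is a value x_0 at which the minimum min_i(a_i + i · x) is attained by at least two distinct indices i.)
Roots: {-3, 2, 3, 4}

Each tropical root is a break point of the lower envelope of the lines y = a_i + i · x (there are 5 lines, with slopes 0, 1, ..., 4). Only the lines that attain the minimum somewhere contribute to roots; other lines are dominated. Here the surviving (envelope) indices are i = 4, i = 3, i = 2, i = 1, i = 0.
Intersections between consecutive envelope lines give the roots: for adjacent envelope indices i < j the intersection is x = (a_i − a_j) / (j − i). Reading off the sorted break points: {-3, 2, 3, 4}.
Verification: at each break x_0, at least two indices attain the minimum of min_i(a_i + i · x_0).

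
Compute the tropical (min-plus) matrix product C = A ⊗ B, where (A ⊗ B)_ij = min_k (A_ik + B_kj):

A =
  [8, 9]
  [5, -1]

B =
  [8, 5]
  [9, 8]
A ⊗ B =
  [16, 13]
  [8, 7]

Apply the min-plus product entry-by-entry:
  C[0][0] = min over k of (A[0][0] + B[0][0] = 8 + 8 = 16, A[0][1] + B[1][0] = 9 + 9 = 18) = 16 (attained at k = 0)
  C[0][1] = min over k of (A[0][0] + B[0][1] = 8 + 5 = 13, A[0][1] + B[1][1] = 9 + 8 = 17) = 13 (attained at k = 0)
  C[1][0] = min over k of (A[1][0] + B[0][0] = 5 + 8 = 13, A[1][1] + B[1][0] = -1 + 9 = 8) = 8 (attained at k = 1)
  C[1][1] = min over k of (A[1][0] + B[0][1] = 5 + 5 = 10, A[1][1] + B[1][1] = -1 + 8 = 7) = 7 (attained at k = 1)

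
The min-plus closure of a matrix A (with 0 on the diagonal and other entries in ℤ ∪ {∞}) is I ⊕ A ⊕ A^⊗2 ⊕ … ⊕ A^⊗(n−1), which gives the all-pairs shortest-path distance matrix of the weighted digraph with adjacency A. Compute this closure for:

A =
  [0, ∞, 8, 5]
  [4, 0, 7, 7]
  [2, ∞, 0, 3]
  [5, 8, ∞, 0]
Closure =
  [0, 13, 8, 5]
  [4, 0, 7, 7]
  [2, 11, 0, 3]
  [5, 8, 13, 0]

This is the Floyd-Warshall all-pairs shortest-path computation. For each intermediate vertex k = 0, 1, …, 3, update dist[i][j] ← min(dist[i][j], dist[i][k] + dist[k][j]). The final matrix gives, for each (i, j), the minimum total weight of any directed path from i to j (possibly empty when i = j).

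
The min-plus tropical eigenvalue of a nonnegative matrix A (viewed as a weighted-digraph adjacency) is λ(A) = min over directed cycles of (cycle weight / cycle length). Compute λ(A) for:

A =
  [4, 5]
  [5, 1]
λ(A) = 1

Enumerate directed cycles and compute their means (weight / length). Sample:
  cycle 0 → 0: weight = 4, length = 1, mean = 4/1 ≈ 4.000
  cycle 1 → 1: weight = 1, length = 1, mean = 1/1 ≈ 1.000
  cycle 0 → 1 → 0: weight = 10, length = 2, mean = 10/2 ≈ 5.000
  cycle 1 → 0 → 1: weight = 10, length = 2, mean = 10/2 ≈ 5.000
Minimum mean = 1.000, attained e.g. along the cycle 1 → 1 with weight 1 and length 1. So λ(A) = 1/1 = 1.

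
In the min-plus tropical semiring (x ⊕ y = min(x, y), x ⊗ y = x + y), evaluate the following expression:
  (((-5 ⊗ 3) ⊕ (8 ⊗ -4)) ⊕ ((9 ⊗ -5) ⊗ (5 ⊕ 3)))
(((-5 ⊗ 3) ⊕ (8 ⊗ -4)) ⊕ ((9 ⊗ -5) ⊗ (5 ⊕ 3))) = -2

Expand innermost to outermost. Recall ⊕ takes the minimum of its arguments and ⊗ takes their sum. Working out the expression (((-5 ⊗ 3) ⊕ (8 ⊗ -4)) ⊕ ((9 ⊗ -5) ⊗ (5 ⊕ 3))) gives -2.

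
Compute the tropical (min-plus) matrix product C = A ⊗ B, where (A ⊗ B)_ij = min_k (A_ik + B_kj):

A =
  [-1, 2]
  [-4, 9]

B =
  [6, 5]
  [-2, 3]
A ⊗ B =
  [0, 4]
  [2, 1]

Apply the min-plus product entry-by-entry:
  C[0][0] = min over k of (A[0][0] + B[0][0] = -1 + 6 = 5, A[0][1] + B[1][0] = 2 + -2 = 0) = 0 (attained at k = 1)
  C[0][1] = min over k of (A[0][0] + B[0][1] = -1 + 5 = 4, A[0][1] + B[1][1] = 2 + 3 = 5) = 4 (attained at k = 0)
  C[1][0] = min over k of (A[1][0] + B[0][0] = -4 + 6 = 2, A[1][1] + B[1][0] = 9 + -2 = 7) = 2 (attained at k = 0)
  C[1][1] = min over k of (A[1][0] + B[0][1] = -4 + 5 = 1, A[1][1] + B[1][1] = 9 + 3 = 12) = 1 (attained at k = 0)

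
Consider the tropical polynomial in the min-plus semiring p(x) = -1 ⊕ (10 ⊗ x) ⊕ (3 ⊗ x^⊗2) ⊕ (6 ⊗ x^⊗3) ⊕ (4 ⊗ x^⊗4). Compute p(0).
p(0) = -1

A tropical monomial a ⊗ x^⊗i evaluates to a + i · x. Evaluating each term at x = 0:
  Term 0 contributes -1 + 0 · 0 = -1
  Term 1 contributes 10 + 1 · 0 = 10
  Term 2 contributes 3 + 2 · 0 = 3
  Term 3 contributes 6 + 3 · 0 = 6
  Term 4 contributes 4 + 4 · 0 = 4
p(0) = ⊕ of these = min[-1, 10, 3, 6, 4] = -1.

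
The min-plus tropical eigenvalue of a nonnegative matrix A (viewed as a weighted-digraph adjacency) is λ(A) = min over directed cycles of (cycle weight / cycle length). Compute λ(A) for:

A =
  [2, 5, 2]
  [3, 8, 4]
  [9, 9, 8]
λ(A) = 2

Enumerate directed cycles and compute their means (weight / length). Sample:
  cycle 0 → 0: weight = 2, length = 1, mean = 2/1 ≈ 2.000
  cycle 1 → 1: weight = 8, length = 1, mean = 8/1 ≈ 8.000
  cycle 2 → 2: weight = 8, length = 1, mean = 8/1 ≈ 8.000
  cycle 0 → 1 → 0: weight = 8, length = 2, mean = 8/2 ≈ 4.000
  cycle 0 → 2 → 0: weight = 11, length = 2, mean = 11/2 ≈ 5.500
  cycle 1 → 0 → 1: weight = 8, length = 2, mean = 8/2 ≈ 4.000
Minimum mean = 2.000, attained e.g. along the cycle 0 → 0 with weight 2 and length 1. So λ(A) = 2/1 = 2.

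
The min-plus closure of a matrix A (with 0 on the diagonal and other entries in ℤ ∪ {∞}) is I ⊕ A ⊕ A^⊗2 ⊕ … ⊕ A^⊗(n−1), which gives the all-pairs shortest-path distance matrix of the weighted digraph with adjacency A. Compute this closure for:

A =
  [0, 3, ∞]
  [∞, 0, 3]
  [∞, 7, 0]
Closure =
  [0, 3, 6]
  [∞, 0, 3]
  [∞, 7, 0]

This is the Floyd-Warshall all-pairs shortest-path computation. For each intermediate vertex k = 0, 1, …, 2, update dist[i][j] ← min(dist[i][j], dist[i][k] + dist[k][j]). The final matrix gives, for each (i, j), the minimum total weight of any directed path from i to j (possibly empty when i = j).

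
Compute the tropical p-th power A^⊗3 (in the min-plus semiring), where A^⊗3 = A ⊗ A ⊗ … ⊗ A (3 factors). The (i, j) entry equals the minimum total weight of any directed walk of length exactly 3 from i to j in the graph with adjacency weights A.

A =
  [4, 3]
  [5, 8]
A^⊗3 =
  [12, 11]
  [13, 12]

Each entry (A^⊗3)_ij equals the minimum over all length-3 walks i = v_0 → v_1 → … → v_3 = j of Σ_t A[v_t][v_{t+1}]. For example, for (i, j) = (0, 1) we minimise over 4 possible intermediate vertex sequences; the minimum is 11, attained along the walk 0 → 0 → 0 → 1.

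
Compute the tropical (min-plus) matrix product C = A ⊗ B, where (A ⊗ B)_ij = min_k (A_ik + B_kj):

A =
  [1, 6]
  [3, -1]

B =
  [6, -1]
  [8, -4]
A ⊗ B =
  [7, 0]
  [7, -5]

Apply the min-plus product entry-by-entry:
  C[0][0] = min over k of (A[0][0] + B[0][0] = 1 + 6 = 7, A[0][1] + B[1][0] = 6 + 8 = 14) = 7 (attained at k = 0)
  C[0][1] = min over k of (A[0][0] + B[0][1] = 1 + -1 = 0, A[0][1] + B[1][1] = 6 + -4 = 2) = 0 (attained at k = 0)
  C[1][0] = min over k of (A[1][0] + B[0][0] = 3 + 6 = 9, A[1][1] + B[1][0] = -1 + 8 = 7) = 7 (attained at k = 1)
  C[1][1] = min over k of (A[1][0] + B[0][1] = 3 + -1 = 2, A[1][1] + B[1][1] = -1 + -4 = -5) = -5 (attained at k = 1)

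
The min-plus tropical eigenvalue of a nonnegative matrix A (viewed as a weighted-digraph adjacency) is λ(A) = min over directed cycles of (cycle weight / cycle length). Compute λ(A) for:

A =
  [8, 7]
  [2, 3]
λ(A) = 3

Enumerate directed cycles and compute their means (weight / length). Sample:
  cycle 0 → 0: weight = 8, length = 1, mean = 8/1 ≈ 8.000
  cycle 1 → 1: weight = 3, length = 1, mean = 3/1 ≈ 3.000
  cycle 0 → 1 → 0: weight = 9, length = 2, mean = 9/2 ≈ 4.500
  cycle 1 → 0 → 1: weight = 9, length = 2, mean = 9/2 ≈ 4.500
Minimum mean = 3.000, attained e.g. along the cycle 1 → 1 with weight 3 and length 1. So λ(A) = 3/1 = 3.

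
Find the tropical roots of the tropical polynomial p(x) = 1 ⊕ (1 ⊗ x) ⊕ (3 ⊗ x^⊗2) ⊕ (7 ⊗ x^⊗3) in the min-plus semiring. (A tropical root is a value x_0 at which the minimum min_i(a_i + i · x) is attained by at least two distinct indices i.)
Roots: {-4, -2, 0}

Each tropical root is a break point of the lower envelope of the lines y = a_i + i · x (there are 4 lines, with slopes 0, 1, ..., 3). Only the lines that attain the minimum somewhere contribute to roots; other lines are dominated. Here the surviving (envelope) indices are i = 3, i = 2, i = 1, i = 0.
Intersections between consecutive envelope lines give the roots: for adjacent envelope indices i < j the intersection is x = (a_i − a_j) / (j − i). Reading off the sorted break points: {-4, -2, 0}.
Verification: at each break x_0, at least two indices attain the minimum of min_i(a_i + i · x_0).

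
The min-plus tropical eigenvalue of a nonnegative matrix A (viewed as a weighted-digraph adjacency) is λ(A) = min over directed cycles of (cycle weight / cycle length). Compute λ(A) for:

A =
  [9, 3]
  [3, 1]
λ(A) = 1

Enumerate directed cycles and compute their means (weight / length). Sample:
  cycle 0 → 0: weight = 9, length = 1, mean = 9/1 ≈ 9.000
  cycle 1 → 1: weight = 1, length = 1, mean = 1/1 ≈ 1.000
  cycle 0 → 1 → 0: weight = 6, length = 2, mean = 6/2 ≈ 3.000
  cycle 1 → 0 → 1: weight = 6, length = 2, mean = 6/2 ≈ 3.000
Minimum mean = 1.000, attained e.g. along the cycle 1 → 1 with weight 1 and length 1. So λ(A) = 1/1 = 1.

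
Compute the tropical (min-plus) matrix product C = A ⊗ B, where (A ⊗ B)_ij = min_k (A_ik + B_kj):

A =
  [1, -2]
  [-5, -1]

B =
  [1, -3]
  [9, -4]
A ⊗ B =
  [2, -6]
  [-4, -8]

Apply the min-plus product entry-by-entry:
  C[0][0] = min over k of (A[0][0] + B[0][0] = 1 + 1 = 2, A[0][1] + B[1][0] = -2 + 9 = 7) = 2 (attained at k = 0)
  C[0][1] = min over k of (A[0][0] + B[0][1] = 1 + -3 = -2, A[0][1] + B[1][1] = -2 + -4 = -6) = -6 (attained at k = 1)
  C[1][0] = min over k of (A[1][0] + B[0][0] = -5 + 1 = -4, A[1][1] + B[1][0] = -1 + 9 = 8) = -4 (attained at k = 0)
  C[1][1] = min over k of (A[1][0] + B[0][1] = -5 + -3 = -8, A[1][1] + B[1][1] = -1 + -4 = -5) = -8 (attained at k = 0)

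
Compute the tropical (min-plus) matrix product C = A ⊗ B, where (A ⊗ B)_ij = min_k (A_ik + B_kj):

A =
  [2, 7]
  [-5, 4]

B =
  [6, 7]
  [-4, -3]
A ⊗ B =
  [3, 4]
  [0, 1]

Apply the min-plus product entry-by-entry:
  C[0][0] = min over k of (A[0][0] + B[0][0] = 2 + 6 = 8, A[0][1] + B[1][0] = 7 + -4 = 3) = 3 (attained at k = 1)
  C[0][1] = min over k of (A[0][0] + B[0][1] = 2 + 7 = 9, A[0][1] + B[1][1] = 7 + -3 = 4) = 4 (attained at k = 1)
  C[1][0] = min over k of (A[1][0] + B[0][0] = -5 + 6 = 1, A[1][1] + B[1][0] = 4 + -4 = 0) = 0 (attained at k = 1)
  C[1][1] = min over k of (A[1][0] + B[0][1] = -5 + 7 = 2, A[1][1] + B[1][1] = 4 + -3 = 1) = 1 (attained at k = 1)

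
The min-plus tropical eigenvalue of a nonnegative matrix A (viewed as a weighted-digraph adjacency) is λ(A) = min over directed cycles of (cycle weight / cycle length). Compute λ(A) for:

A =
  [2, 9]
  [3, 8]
λ(A) = 2

Enumerate directed cycles and compute their means (weight / length). Sample:
  cycle 0 → 0: weight = 2, length = 1, mean = 2/1 ≈ 2.000
  cycle 1 → 1: weight = 8, length = 1, mean = 8/1 ≈ 8.000
  cycle 0 → 1 → 0: weight = 12, length = 2, mean = 12/2 ≈ 6.000
  cycle 1 → 0 → 1: weight = 12, length = 2, mean = 12/2 ≈ 6.000
Minimum mean = 2.000, attained e.g. along the cycle 0 → 0 with weight 2 and length 1. So λ(A) = 2/1 = 2.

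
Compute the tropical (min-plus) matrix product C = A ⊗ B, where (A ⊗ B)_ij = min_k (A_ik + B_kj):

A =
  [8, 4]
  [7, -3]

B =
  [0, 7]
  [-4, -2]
A ⊗ B =
  [0, 2]
  [-7, -5]

Apply the min-plus product entry-by-entry:
  C[0][0] = min over k of (A[0][0] + B[0][0] = 8 + 0 = 8, A[0][1] + B[1][0] = 4 + -4 = 0) = 0 (attained at k = 1)
  C[0][1] = min over k of (A[0][0] + B[0][1] = 8 + 7 = 15, A[0][1] + B[1][1] = 4 + -2 = 2) = 2 (attained at k = 1)
  C[1][0] = min over k of (A[1][0] + B[0][0] = 7 + 0 = 7, A[1][1] + B[1][0] = -3 + -4 = -7) = -7 (attained at k = 1)
  C[1][1] = min over k of (A[1][0] + B[0][1] = 7 + 7 = 14, A[1][1] + B[1][1] = -3 + -2 = -5) = -5 (attained at k = 1)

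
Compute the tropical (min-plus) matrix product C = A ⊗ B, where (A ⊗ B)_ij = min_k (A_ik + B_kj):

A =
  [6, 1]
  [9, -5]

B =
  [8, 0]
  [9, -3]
A ⊗ B =
  [10, -2]
  [4, -8]

Apply the min-plus product entry-by-entry:
  C[0][0] = min over k of (A[0][0] + B[0][0] = 6 + 8 = 14, A[0][1] + B[1][0] = 1 + 9 = 10) = 10 (attained at k = 1)
  C[0][1] = min over k of (A[0][0] + B[0][1] = 6 + 0 = 6, A[0][1] + B[1][1] = 1 + -3 = -2) = -2 (attained at k = 1)
  C[1][0] = min over k of (A[1][0] + B[0][0] = 9 + 8 = 17, A[1][1] + B[1][0] = -5 + 9 = 4) = 4 (attained at k = 1)
  C[1][1] = min over k of (A[1][0] + B[0][1] = 9 + 0 = 9, A[1][1] + B[1][1] = -5 + -3 = -8) = -8 (attained at k = 1)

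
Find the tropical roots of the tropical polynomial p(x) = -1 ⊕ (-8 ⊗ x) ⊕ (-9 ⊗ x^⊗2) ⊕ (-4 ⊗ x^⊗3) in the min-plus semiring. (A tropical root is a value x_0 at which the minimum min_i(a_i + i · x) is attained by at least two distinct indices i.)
Roots: {-5, 1, 7}

Each tropical root is a break point of the lower envelope of the lines y = a_i + i · x (there are 4 lines, with slopes 0, 1, ..., 3). Only the lines that attain the minimum somewhere contribute to roots; other lines are dominated. Here the surviving (envelope) indices are i = 3, i = 2, i = 1, i = 0.
Intersections between consecutive envelope lines give the roots: for adjacent envelope indices i < j the intersection is x = (a_i − a_j) / (j − i). Reading off the sorted break points: {-5, 1, 7}.
Verification: at each break x_0, at least two indices attain the minimum of min_i(a_i + i · x_0).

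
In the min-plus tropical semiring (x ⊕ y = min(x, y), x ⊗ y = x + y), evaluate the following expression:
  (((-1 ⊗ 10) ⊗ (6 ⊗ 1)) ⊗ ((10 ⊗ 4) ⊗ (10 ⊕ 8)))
(((-1 ⊗ 10) ⊗ (6 ⊗ 1)) ⊗ ((10 ⊗ 4) ⊗ (10 ⊕ 8))) = 38

Expand innermost to outermost. Recall ⊕ takes the minimum of its arguments and ⊗ takes their sum. Working out the expression (((-1 ⊗ 10) ⊗ (6 ⊗ 1)) ⊗ ((10 ⊗ 4) ⊗ (10 ⊕ 8))) gives 38.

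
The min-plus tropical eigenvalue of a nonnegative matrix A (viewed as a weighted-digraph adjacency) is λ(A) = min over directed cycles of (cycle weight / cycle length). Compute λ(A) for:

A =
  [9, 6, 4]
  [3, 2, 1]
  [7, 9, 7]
λ(A) = 2

Enumerate directed cycles and compute their means (weight / length). Sample:
  cycle 0 → 0: weight = 9, length = 1, mean = 9/1 ≈ 9.000
  cycle 1 → 1: weight = 2, length = 1, mean = 2/1 ≈ 2.000
  cycle 2 → 2: weight = 7, length = 1, mean = 7/1 ≈ 7.000
  cycle 0 → 1 → 0: weight = 9, length = 2, mean = 9/2 ≈ 4.500
  cycle 0 → 2 → 0: weight = 11, length = 2, mean = 11/2 ≈ 5.500
  cycle 1 → 0 → 1: weight = 9, length = 2, mean = 9/2 ≈ 4.500
Minimum mean = 2.000, attained e.g. along the cycle 1 → 1 with weight 2 and length 1. So λ(A) = 2/1 = 2.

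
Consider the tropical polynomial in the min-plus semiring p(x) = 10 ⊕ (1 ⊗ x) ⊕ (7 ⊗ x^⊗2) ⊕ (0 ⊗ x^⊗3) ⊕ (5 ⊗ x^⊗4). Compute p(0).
p(0) = 0

A tropical monomial a ⊗ x^⊗i evaluates to a + i · x. Evaluating each term at x = 0:
  Term 0 contributes 10 + 0 · 0 = 10
  Term 1 contributes 1 + 1 · 0 = 1
  Term 2 contributes 7 + 2 · 0 = 7
  Term 3 contributes 0 + 3 · 0 = 0
  Term 4 contributes 5 + 4 · 0 = 5
p(0) = ⊕ of these = min[10, 1, 7, 0, 5] = 0.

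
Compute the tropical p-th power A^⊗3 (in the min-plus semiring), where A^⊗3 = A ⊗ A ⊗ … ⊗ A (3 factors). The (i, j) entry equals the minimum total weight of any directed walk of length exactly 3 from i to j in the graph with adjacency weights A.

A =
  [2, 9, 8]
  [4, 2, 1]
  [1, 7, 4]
A^⊗3 =
  [6, 13, 12]
  [4, 6, 5]
  [5, 11, 10]

Each entry (A^⊗3)_ij equals the minimum over all length-3 walks i = v_0 → v_1 → … → v_3 = j of Σ_t A[v_t][v_{t+1}]. For example, for (i, j) = (0, 2) we minimise over 9 possible intermediate vertex sequences; the minimum is 12, attained along the walk 0 → 0 → 0 → 2.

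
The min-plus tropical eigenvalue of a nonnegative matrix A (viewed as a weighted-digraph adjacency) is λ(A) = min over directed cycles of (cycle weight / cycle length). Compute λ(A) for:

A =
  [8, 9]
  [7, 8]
λ(A) = 8

Enumerate directed cycles and compute their means (weight / length). Sample:
  cycle 0 → 0: weight = 8, length = 1, mean = 8/1 ≈ 8.000
  cycle 1 → 1: weight = 8, length = 1, mean = 8/1 ≈ 8.000
  cycle 0 → 1 → 0: weight = 16, length = 2, mean = 16/2 ≈ 8.000
  cycle 1 → 0 → 1: weight = 16, length = 2, mean = 16/2 ≈ 8.000
Minimum mean = 8.000, attained e.g. along the cycle 0 → 0 with weight 8 and length 1. So λ(A) = 8/1 = 8.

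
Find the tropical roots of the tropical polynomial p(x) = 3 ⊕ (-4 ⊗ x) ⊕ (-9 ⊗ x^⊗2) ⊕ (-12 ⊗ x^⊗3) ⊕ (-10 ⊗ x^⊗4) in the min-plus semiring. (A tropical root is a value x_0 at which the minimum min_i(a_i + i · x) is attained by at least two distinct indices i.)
Roots: {-2, 3, 5, 7}

Each tropical root is a break point of the lower envelope of the lines y = a_i + i · x (there are 5 lines, with slopes 0, 1, ..., 4). Only the lines that attain the minimum somewhere contribute to roots; other lines are dominated. Here the surviving (envelope) indices are i = 4, i = 3, i = 2, i = 1, i = 0.
Intersections between consecutive envelope lines give the roots: for adjacent envelope indices i < j the intersection is x = (a_i − a_j) / (j − i). Reading off the sorted break points: {-2, 3, 5, 7}.
Verification: at each break x_0, at least two indices attain the minimum of min_i(a_i + i · x_0).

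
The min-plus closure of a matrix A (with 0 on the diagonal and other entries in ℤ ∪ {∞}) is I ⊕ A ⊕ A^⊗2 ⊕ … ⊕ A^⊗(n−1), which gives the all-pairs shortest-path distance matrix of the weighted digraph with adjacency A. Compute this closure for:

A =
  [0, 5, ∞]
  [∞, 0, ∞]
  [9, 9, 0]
Closure =
  [0, 5, ∞]
  [∞, 0, ∞]
  [9, 9, 0]

This is the Floyd-Warshall all-pairs shortest-path computation. For each intermediate vertex k = 0, 1, …, 2, update dist[i][j] ← min(dist[i][j], dist[i][k] + dist[k][j]). The final matrix gives, for each (i, j), the minimum total weight of any directed path from i to j (possibly empty when i = j).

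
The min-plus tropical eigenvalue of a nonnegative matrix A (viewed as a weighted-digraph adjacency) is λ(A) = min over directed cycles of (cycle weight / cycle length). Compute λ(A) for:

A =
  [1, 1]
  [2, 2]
λ(A) = 1

Enumerate directed cycles and compute their means (weight / length). Sample:
  cycle 0 → 0: weight = 1, length = 1, mean = 1/1 ≈ 1.000
  cycle 1 → 1: weight = 2, length = 1, mean = 2/1 ≈ 2.000
  cycle 0 → 1 → 0: weight = 3, length = 2, mean = 3/2 ≈ 1.500
  cycle 1 → 0 → 1: weight = 3, length = 2, mean = 3/2 ≈ 1.500
Minimum mean = 1.000, attained e.g. along the cycle 0 → 0 with weight 1 and length 1. So λ(A) = 1/1 = 1.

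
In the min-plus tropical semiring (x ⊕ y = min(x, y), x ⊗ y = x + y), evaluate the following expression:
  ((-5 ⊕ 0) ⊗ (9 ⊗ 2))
((-5 ⊕ 0) ⊗ (9 ⊗ 2)) = 6

Expand innermost to outermost. Recall ⊕ takes the minimum of its arguments and ⊗ takes their sum. Working out the expression ((-5 ⊕ 0) ⊗ (9 ⊗ 2)) gives 6.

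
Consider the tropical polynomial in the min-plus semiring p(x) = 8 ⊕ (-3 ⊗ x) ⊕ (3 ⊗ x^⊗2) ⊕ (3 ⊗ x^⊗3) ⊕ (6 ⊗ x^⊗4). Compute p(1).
p(1) = -2

A tropical monomial a ⊗ x^⊗i evaluates to a + i · x. Evaluating each term at x = 1:
  Term 0 contributes 8 + 0 · 1 = 8
  Term 1 contributes -3 + 1 · 1 = -2
  Term 2 contributes 3 + 2 · 1 = 5
  Term 3 contributes 3 + 3 · 1 = 6
  Term 4 contributes 6 + 4 · 1 = 10
p(1) = ⊕ of these = min[8, -2, 5, 6, 10] = -2.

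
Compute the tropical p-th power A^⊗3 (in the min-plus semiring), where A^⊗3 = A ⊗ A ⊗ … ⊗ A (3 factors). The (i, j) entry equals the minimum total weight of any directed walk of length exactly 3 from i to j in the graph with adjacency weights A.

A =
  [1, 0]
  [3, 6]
A^⊗3 =
  [3, 2]
  [5, 4]

Each entry (A^⊗3)_ij equals the minimum over all length-3 walks i = v_0 → v_1 → … → v_3 = j of Σ_t A[v_t][v_{t+1}]. For example, for (i, j) = (0, 1) we minimise over 4 possible intermediate vertex sequences; the minimum is 2, attained along the walk 0 → 0 → 0 → 1.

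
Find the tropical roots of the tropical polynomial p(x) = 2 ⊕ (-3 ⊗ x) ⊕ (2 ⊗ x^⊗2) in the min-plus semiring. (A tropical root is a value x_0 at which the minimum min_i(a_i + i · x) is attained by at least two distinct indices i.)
Roots: {-5, 5}

Each tropical root is a break point of the lower envelope of the lines y = a_i + i · x (there are 3 lines, with slopes 0, 1, ..., 2). Only the lines that attain the minimum somewhere contribute to roots; other lines are dominated. Here the surviving (envelope) indices are i = 2, i = 1, i = 0.
Intersections between consecutive envelope lines give the roots: for adjacent envelope indices i < j the intersection is x = (a_i − a_j) / (j − i). Reading off the sorted break points: {-5, 5}.
Verification: at each break x_0, at least two indices attain the minimum of min_i(a_i + i · x_0).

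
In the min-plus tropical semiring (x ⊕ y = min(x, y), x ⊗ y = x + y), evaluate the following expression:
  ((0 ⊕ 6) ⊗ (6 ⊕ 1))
((0 ⊕ 6) ⊗ (6 ⊕ 1)) = 1

Expand innermost to outermost. Recall ⊕ takes the minimum of its arguments and ⊗ takes their sum. Working out the expression ((0 ⊕ 6) ⊗ (6 ⊕ 1)) gives 1.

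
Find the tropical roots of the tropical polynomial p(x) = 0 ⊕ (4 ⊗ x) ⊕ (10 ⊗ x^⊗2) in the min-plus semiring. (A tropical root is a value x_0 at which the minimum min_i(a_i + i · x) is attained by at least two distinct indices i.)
Roots: {-6, -4}

Each tropical root is a break point of the lower envelope of the lines y = a_i + i · x (there are 3 lines, with slopes 0, 1, ..., 2). Only the lines that attain the minimum somewhere contribute to roots; other lines are dominated. Here the surviving (envelope) indices are i = 2, i = 1, i = 0.
Intersections between consecutive envelope lines give the roots: for adjacent envelope indices i < j the intersection is x = (a_i − a_j) / (j − i). Reading off the sorted break points: {-6, -4}.
Verification: at each break x_0, at least two indices attain the minimum of min_i(a_i + i · x_0).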